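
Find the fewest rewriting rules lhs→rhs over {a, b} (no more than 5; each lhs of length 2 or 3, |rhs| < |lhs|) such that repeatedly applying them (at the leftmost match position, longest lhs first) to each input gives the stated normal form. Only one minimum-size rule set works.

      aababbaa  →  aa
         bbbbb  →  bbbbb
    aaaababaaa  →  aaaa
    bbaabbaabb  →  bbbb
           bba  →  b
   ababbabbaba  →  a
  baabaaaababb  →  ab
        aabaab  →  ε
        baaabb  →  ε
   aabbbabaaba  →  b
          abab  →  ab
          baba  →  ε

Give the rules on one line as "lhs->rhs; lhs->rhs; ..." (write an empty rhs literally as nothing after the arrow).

aab->; abb->; ba->; baa->ab

  | aababbaa => abbaa => aa
  | bbbbb
  | aaaababaaa => aaabaaa => aaaa
  | bbaabbaabb => babbbaabb => bbbaabb => bbabbb => bbbb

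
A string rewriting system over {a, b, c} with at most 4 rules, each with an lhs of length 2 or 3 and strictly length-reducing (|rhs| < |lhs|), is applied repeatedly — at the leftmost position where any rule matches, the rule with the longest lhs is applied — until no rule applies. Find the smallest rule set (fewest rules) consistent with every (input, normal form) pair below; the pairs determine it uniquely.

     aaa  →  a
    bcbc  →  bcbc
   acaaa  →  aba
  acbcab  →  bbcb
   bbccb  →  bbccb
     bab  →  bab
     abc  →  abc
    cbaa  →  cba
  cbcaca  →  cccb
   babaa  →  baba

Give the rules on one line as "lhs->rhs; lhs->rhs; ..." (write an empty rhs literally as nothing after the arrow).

aa->a; acc->bb; bca->cc; ca->b

  | aaa => aa => a
  | bcbc
  | acaaa => abaa => aba
  | acbcab => acccb => bbcb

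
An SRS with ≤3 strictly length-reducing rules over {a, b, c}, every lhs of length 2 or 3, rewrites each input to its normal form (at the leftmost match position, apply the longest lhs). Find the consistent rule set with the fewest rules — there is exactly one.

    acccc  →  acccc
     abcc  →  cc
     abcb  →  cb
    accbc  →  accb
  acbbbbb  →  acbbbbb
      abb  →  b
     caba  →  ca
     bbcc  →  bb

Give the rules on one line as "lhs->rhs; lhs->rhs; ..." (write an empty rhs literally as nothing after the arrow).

ab->; bc->b

  | acccc
  | abcc => cc
  | abcb => cb
  | accbc => accb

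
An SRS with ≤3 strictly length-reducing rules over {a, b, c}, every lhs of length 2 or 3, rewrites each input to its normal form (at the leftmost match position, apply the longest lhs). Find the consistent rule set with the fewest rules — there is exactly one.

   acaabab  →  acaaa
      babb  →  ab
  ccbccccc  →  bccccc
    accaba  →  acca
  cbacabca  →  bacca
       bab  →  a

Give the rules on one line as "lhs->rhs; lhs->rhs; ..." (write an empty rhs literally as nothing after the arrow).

  | acaabab => acaaa
  | babb => ab
  | ccbccccc => cbccccc => bccccc
  | accaba => acca

bab->a; cab->c; cb->b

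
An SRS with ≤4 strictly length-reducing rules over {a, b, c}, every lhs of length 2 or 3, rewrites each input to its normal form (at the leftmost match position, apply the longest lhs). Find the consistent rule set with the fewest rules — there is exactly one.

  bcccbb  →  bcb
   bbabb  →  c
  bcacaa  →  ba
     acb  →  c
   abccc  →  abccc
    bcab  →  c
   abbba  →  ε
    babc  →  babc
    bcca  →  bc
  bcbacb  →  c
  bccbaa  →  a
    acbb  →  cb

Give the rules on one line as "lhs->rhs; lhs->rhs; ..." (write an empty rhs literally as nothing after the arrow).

  | bcccbb => bcacb => bcb
  | bbabb => cabb => bb => c
  | bcacaa => bcaa => ba
  | acb => bb => c

ac->b; bb->c; ca->; ccb->ac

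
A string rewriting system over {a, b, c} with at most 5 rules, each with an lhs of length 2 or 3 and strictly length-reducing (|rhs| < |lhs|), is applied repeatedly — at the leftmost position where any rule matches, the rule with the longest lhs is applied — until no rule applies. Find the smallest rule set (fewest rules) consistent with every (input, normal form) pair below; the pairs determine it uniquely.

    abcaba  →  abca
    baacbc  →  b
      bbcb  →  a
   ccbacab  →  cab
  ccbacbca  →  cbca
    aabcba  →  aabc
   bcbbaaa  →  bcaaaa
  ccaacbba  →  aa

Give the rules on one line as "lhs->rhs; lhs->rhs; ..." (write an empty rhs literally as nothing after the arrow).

ac->b; ba->; bb->a; cc->

  | abcaba => abca
  | baacbc => acbc => bbc => ac => b
  | bbcb => acb => bb => a
  | ccbacab => bacab => cab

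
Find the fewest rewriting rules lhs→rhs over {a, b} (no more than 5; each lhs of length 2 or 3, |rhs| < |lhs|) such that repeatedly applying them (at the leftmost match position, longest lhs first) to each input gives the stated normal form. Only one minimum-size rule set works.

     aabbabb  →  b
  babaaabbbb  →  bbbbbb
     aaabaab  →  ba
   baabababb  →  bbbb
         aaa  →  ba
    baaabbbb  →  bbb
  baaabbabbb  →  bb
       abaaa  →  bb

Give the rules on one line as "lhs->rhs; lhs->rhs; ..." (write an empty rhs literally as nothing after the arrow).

aa->b; ab->a; abb->; bba->ba

  | aabbabb => bbbabb => bbabb => babb => b
  | babaaabbbb => baaaabbbb => bbaabbbb => baabbbb => bbbbbb
  | aaabaab => babaab => baaab => bbab => bab => ba
  | baabababb => bbbababb => bbababb => bababb => baabb => bbbb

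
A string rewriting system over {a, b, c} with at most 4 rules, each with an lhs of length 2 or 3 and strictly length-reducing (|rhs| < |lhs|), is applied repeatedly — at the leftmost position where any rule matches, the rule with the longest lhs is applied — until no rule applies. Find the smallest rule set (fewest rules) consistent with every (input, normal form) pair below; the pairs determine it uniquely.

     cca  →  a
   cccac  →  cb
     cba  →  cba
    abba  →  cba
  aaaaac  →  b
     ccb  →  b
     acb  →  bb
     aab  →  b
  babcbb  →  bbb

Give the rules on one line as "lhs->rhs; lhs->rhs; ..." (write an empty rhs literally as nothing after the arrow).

ab->c; ac->b; cc->

  | cca => a
  | cccac => cac => cb
  | cba
  | abba => cba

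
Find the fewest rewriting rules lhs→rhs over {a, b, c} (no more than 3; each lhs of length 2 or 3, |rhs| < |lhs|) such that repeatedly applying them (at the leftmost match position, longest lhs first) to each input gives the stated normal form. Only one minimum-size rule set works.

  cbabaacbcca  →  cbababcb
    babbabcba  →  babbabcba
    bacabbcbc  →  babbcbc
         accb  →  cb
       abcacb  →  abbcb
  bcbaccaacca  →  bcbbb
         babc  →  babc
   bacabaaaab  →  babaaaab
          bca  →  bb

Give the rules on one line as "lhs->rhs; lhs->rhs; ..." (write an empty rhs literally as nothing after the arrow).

  | cbabaacbcca => cbababcca => cbababcb
  | babbabcba
  | bacabbcbc => babbcbc
  | accb => cb

ac->; ca->b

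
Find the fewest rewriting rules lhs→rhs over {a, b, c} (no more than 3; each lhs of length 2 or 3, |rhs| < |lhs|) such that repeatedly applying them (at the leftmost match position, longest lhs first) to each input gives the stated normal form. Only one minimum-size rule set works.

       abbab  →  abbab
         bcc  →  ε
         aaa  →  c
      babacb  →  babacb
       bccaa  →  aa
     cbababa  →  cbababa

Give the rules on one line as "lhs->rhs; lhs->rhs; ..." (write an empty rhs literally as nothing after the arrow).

  | abbab
  | bcc => ε
  | aaa => c
  | babacb

aaa->c; bcc->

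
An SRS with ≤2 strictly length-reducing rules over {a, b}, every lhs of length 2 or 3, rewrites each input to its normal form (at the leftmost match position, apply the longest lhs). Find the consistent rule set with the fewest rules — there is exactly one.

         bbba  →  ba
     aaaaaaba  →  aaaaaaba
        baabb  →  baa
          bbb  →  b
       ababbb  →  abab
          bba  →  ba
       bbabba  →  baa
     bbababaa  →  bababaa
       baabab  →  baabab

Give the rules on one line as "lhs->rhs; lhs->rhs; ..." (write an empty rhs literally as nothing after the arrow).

  | bbba => bba => ba
  | aaaaaaba
  | baabb => baa
  | bbb => bb => b

abb->a; bb->b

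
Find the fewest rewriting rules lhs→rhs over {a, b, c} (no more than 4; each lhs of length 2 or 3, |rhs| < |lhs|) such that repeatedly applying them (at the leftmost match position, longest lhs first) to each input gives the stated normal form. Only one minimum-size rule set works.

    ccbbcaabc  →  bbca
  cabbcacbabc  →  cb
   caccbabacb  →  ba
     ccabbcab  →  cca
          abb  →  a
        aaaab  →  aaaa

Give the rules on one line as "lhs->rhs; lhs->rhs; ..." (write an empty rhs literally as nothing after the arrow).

  | ccbbcaabc => bbcaabc => bbcaac => bbca
  | cabbcacbabc => cabcacbabc => cacacbabc => cacbabc => cbabc => cbac => cb
  | caccbabacb => ccbabacb => babacb => baacb => bab => ba
  | ccabbcab => ccabcab => ccacab => ccab => cca

ab->a; ac->; ccb->b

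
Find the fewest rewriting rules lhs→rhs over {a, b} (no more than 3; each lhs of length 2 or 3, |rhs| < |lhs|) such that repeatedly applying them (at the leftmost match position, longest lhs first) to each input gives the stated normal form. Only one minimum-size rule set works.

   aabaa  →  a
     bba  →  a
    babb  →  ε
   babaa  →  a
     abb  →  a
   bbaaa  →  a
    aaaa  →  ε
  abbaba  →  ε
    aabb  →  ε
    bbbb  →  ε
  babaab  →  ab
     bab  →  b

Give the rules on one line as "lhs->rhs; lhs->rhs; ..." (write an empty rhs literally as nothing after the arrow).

  | aabaa => baa => a
  | bba => a
  | babb => bb => ε
  | babaa => baa => a

aa->; ba->; bb->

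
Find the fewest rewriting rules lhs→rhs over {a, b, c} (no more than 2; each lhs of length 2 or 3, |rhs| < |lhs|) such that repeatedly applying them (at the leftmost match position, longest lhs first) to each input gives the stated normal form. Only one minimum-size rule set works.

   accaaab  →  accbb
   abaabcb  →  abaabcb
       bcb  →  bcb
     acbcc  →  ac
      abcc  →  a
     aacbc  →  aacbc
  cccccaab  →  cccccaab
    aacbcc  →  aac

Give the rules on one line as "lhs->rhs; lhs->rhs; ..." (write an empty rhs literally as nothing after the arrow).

  | accaaab => accbb
  | abaabcb
  | bcb
  | acbcc => ac

aaa->b; bcc->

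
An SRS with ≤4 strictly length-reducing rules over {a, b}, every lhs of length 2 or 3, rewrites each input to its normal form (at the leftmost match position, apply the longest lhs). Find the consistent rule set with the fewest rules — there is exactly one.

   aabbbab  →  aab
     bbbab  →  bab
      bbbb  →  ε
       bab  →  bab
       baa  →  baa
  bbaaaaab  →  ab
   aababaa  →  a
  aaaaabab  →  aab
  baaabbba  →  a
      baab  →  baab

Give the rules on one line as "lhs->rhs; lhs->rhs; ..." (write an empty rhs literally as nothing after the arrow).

aaa->a; aba->aa; abb->; bb->

  | aabbbab => abab => aab
  | bbbab => bab
  | bbbb => bb => ε
  | bab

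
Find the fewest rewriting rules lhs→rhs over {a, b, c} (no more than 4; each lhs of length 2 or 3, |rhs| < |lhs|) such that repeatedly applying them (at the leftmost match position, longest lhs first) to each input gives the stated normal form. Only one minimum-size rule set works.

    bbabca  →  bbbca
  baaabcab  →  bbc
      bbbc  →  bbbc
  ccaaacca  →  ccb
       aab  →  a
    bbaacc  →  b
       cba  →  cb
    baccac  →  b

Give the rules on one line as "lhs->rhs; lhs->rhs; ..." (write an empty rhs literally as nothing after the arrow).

ab->; ac->b; ba->b; bcc->

  | bbabca => bbbca
  | baaabcab => baabcab => babcab => bbcab => bbc
  | bbbc
  | ccaaacca => ccaabca => ccaca => ccba => ccb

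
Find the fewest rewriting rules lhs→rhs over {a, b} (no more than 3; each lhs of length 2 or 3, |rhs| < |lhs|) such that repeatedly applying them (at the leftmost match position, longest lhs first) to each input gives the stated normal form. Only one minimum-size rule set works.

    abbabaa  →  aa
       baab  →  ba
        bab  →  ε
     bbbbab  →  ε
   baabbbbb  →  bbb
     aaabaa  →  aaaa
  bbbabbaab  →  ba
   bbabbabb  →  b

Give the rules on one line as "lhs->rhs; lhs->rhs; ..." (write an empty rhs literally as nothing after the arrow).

  | abbabaa => babaa => abaa => aa
  | baab => ba
  | bab => ab => ε
  | bbbbab => bbbab => bbab => bab => ab => ε

ab->; bab->ab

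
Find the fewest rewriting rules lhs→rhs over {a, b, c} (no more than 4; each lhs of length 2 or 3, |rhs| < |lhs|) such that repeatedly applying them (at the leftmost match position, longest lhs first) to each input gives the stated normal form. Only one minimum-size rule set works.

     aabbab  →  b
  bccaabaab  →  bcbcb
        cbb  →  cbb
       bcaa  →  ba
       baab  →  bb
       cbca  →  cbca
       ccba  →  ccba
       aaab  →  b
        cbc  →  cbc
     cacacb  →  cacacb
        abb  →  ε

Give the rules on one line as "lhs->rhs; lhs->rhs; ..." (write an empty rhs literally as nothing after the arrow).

ab->b; aba->bc; abb->; caa->a

  | aabbab => aab => ab => b
  | bccaabaab => bcabaab => bcbcab => bcbcb
  | cbb
  | bcaa => ba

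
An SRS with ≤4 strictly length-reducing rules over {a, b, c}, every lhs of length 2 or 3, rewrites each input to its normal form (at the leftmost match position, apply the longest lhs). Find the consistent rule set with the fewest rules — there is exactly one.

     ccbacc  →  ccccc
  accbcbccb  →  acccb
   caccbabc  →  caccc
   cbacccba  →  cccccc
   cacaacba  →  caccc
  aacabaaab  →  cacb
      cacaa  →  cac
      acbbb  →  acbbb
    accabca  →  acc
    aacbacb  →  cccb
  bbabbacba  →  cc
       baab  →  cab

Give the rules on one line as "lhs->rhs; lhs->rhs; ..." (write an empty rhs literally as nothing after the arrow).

aa->; ba->c; bc->

  | ccbacc => ccccc
  | accbcbccb => accbccb => acccb
  | caccbabc => cacccbc => caccc
  | cbacccba => cccccba => cccccc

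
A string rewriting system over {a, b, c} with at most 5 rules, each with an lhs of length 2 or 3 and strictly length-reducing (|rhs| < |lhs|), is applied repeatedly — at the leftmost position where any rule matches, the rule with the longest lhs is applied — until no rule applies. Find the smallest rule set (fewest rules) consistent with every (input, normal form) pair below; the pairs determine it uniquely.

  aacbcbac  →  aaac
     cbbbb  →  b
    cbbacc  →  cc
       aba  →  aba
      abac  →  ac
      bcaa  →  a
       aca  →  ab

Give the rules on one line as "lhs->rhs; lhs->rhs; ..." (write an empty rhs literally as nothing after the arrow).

  | aacbcbac => aacbac => aaac
  | cbbbb => bbb => b
  | cbbacc => bacc => cc
  | aba

bac->c; bb->; ca->b; cb->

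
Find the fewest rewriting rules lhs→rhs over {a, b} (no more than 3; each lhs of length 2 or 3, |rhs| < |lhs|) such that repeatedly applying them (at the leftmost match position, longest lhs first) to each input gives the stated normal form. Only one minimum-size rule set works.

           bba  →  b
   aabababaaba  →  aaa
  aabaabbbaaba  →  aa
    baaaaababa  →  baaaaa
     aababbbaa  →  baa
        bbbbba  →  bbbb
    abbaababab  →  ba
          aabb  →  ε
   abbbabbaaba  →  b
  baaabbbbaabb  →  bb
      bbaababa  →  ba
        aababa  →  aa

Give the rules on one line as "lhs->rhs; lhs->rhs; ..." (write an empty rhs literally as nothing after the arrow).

  | bba => b
  | aabababaaba => aababaaba => aabaaba => aaaba => aaa
  | aabaabbbaaba => aaabbbaaba => aabbaaba => abaaba => aaba => aa
  | baaaaababa => baaaaaba => baaaaa

ab->; bba->b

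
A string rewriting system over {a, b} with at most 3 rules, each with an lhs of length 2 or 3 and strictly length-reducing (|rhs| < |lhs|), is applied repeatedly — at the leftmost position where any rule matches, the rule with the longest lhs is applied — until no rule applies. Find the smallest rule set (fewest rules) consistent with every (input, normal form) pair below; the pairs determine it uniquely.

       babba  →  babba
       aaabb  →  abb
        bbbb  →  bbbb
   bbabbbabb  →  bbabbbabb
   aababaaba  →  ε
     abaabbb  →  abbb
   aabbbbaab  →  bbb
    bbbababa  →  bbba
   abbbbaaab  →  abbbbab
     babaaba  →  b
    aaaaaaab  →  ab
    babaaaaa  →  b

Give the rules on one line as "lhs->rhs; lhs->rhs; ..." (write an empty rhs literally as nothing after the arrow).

aa->; aab->; aba->aa

  | babba
  | aaabb => abb
  | bbbb
  | bbabbbabb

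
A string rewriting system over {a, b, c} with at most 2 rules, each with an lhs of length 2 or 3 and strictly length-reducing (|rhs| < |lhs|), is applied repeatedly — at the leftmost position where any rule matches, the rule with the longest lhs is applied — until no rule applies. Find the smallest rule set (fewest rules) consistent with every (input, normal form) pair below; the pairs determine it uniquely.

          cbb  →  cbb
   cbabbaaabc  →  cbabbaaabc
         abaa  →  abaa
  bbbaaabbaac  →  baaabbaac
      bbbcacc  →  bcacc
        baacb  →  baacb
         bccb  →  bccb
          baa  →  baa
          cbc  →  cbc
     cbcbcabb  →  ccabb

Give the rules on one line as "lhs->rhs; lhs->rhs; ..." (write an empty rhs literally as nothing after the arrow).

  | cbb
  | cbabbaaabc
  | abaa
  | bbbaaabbaac => baaabbaac

bbb->b; bcb->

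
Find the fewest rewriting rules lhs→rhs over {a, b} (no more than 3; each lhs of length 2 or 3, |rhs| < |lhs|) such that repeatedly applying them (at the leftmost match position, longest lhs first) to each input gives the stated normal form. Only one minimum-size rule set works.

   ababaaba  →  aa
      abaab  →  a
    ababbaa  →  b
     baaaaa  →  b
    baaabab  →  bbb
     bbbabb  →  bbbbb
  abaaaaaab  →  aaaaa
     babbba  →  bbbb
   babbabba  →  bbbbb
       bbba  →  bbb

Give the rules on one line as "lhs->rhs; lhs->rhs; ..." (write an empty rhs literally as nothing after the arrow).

  | ababaaba => abaaba => aaba => aa
  | abaab => aab => a
  | ababbaa => abbaa => baa => ba => b
  | baaaaa => baaaa => baaa => baa => ba => b

ab->; ba->b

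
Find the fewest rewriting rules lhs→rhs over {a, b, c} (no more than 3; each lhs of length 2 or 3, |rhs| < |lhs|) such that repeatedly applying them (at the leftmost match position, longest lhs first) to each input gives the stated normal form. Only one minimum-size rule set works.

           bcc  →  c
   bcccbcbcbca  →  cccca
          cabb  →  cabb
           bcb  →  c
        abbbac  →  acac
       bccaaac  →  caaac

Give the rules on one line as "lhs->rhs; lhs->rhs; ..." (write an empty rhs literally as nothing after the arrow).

  | bcc => c
  | bcccbcbcbca => ccbcbcbca => ccccbca => cccca
  | cabb
  | bcb => c

bbb->c; bc->; bcb->c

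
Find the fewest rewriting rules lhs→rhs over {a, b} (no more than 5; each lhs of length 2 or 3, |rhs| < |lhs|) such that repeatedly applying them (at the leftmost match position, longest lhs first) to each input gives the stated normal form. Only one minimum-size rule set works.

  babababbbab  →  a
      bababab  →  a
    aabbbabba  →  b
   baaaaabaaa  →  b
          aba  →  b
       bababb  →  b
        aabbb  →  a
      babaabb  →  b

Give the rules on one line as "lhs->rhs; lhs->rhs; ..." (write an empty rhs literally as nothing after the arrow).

  | babababbbab => bbababbbab => aababbbab => bbabbbab => aabbbab => bbbbab => abbab => bbab => aab => bb => a
  | bababab => bbabab => aabab => bbab => aab => bb => a
  | aabbbabba => bbbbabba => abbabba => bbabba => aabba => bbba => aba => ba => b
  | baaaaabaaa => baaaabaaa => baaabaaa => baabaaa => babaaa => bbaaa => aaaa => baa => ba => b

aa->b; ab->b; ba->b; bb->a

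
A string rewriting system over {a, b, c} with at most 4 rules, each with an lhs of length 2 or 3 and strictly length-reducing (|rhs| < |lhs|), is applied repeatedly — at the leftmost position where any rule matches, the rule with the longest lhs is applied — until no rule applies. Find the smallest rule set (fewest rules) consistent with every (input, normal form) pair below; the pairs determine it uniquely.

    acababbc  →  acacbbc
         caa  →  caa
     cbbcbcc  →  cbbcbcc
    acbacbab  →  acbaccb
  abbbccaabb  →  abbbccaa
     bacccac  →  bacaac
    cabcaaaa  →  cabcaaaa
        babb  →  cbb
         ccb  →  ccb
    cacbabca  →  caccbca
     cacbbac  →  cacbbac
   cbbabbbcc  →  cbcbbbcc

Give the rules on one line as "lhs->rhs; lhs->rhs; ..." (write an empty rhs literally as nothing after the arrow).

aab->aa; bab->cb; ccc->ca

  | acababbc => acacbbc
  | caa
  | cbbcbcc
  | acbacbab => acbaccb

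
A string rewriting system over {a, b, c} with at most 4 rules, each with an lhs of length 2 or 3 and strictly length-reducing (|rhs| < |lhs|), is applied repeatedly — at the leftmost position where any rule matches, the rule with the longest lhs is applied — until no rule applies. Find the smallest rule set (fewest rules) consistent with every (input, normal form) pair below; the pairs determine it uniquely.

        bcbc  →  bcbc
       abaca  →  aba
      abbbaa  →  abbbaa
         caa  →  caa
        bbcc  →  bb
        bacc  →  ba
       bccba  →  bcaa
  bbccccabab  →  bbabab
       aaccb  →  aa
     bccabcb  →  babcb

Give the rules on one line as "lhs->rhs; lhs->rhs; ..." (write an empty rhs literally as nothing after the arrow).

aca->a; cc->; ccb->ca

  | bcbc
  | abaca => aba
  | abbbaa
  | caa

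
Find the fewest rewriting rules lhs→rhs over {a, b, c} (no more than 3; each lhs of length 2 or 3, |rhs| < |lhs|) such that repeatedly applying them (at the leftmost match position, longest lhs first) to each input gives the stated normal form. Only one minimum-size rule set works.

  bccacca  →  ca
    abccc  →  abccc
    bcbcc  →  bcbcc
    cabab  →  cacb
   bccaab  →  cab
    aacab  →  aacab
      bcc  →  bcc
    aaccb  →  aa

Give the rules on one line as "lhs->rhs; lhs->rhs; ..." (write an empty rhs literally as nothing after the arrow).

ba->c; cca->a; ccb->

  | bccacca => bacca => ccca => ca
  | abccc
  | bcbcc
  | cabab => cacb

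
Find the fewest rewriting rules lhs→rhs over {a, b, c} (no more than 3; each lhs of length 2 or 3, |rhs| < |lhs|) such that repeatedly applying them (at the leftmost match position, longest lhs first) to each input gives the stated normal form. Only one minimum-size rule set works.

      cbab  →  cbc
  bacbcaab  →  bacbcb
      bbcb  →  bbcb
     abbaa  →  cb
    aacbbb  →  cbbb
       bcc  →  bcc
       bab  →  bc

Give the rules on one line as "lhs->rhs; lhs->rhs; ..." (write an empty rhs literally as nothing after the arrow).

aa->; ab->c

  | cbab => cbc
  | bacbcaab => bacbcb
  | bbcb
  | abbaa => cbaa => cb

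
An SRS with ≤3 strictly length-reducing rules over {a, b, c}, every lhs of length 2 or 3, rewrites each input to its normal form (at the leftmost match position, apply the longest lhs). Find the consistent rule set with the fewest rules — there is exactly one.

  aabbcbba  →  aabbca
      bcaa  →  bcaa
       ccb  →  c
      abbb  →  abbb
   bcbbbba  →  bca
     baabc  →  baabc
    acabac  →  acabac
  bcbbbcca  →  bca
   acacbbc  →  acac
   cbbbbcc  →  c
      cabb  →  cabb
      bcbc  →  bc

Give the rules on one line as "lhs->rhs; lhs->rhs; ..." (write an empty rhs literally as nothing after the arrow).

  | aabbcbba => aabbcba => aabbca
  | bcaa
  | ccb => cb => c
  | abbb

cb->c; cc->c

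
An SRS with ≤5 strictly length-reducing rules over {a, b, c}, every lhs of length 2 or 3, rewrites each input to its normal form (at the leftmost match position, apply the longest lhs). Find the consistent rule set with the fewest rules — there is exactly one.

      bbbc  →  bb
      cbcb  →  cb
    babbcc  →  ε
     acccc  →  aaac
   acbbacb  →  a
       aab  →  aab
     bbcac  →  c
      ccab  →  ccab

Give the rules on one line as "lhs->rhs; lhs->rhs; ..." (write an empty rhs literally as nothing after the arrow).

  | bbbc => bb
  | cbcb => cb
  | babbcc => bbcc => bc => ε
  | acccc => aaac

acb->a; ba->; bc->; ccc->aa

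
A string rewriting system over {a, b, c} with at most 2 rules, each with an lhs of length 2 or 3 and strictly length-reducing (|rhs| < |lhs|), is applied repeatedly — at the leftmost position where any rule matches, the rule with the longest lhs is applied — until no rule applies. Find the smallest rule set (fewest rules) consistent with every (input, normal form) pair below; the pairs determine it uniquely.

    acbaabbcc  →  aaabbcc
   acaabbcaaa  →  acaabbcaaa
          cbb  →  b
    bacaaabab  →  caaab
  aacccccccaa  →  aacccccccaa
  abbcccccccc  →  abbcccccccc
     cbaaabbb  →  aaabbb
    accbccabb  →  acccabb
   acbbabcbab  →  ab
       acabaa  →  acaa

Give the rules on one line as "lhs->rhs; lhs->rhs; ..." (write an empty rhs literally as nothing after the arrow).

  | acbaabbcc => aaabbcc
  | acaabbcaaa
  | cbb => b
  | bacaaabab => caaabab => caaab

ba->; cb->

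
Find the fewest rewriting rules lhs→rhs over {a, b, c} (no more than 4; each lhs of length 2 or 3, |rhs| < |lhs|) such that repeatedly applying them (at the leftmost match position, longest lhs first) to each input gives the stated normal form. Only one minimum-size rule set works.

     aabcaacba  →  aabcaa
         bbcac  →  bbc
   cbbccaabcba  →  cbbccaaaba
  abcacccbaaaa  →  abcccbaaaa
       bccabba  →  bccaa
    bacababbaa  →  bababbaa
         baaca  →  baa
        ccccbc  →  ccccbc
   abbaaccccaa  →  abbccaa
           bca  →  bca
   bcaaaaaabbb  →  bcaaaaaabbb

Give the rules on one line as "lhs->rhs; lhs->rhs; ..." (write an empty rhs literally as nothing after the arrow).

  | aabcaacba => aabcaba => aabcaa
  | bbcac => bbc
  | cbbccaabcba => cbbccaaaba
  | abcacccbaaaa => abcccbaaaa

ac->; bcb->ab; cab->ca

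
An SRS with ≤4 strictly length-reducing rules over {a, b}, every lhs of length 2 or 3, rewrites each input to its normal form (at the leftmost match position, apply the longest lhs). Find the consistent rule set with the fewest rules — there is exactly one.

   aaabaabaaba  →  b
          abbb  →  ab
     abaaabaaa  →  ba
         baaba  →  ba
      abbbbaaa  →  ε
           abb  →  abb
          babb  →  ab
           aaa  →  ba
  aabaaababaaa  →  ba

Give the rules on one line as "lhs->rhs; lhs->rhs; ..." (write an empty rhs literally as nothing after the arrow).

  | aaabaabaaba => babaabaaba => aaabaaba => babaaba => aaaba => baba => aa => b
  | abbb => ab
  | abaaabaaa => aabaaa => bbaaa => bbba => ba
  | baaba => bbba => ba

aa->b; aba->; bab->a; bbb->b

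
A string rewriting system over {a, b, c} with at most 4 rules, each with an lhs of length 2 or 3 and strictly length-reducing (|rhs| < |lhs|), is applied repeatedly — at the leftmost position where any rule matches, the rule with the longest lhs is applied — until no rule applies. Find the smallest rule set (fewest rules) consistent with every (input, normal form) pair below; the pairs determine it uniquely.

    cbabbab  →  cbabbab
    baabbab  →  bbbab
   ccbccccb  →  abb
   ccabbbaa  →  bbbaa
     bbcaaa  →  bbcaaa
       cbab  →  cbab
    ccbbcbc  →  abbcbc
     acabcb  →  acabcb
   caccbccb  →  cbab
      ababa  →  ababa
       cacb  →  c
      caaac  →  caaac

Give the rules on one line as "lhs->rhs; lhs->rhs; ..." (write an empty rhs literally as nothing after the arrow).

  | cbabbab
  | baabbab => bbbab
  | ccbccccb => abccccb => abaccb => abaab => abb
  | ccabbbaa => aabbbaa => bbbaa

aab->b; acb->; cc->a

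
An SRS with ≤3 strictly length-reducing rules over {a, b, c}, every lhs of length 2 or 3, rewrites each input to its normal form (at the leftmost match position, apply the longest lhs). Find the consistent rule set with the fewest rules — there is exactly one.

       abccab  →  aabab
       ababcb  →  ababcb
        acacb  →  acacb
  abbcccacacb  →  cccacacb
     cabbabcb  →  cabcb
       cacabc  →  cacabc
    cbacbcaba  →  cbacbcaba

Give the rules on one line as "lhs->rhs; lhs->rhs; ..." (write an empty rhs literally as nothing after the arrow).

  | abccab => aabab
  | ababcb
  | acacb
  | abbcccacacb => cccacacb

abb->; bcc->ab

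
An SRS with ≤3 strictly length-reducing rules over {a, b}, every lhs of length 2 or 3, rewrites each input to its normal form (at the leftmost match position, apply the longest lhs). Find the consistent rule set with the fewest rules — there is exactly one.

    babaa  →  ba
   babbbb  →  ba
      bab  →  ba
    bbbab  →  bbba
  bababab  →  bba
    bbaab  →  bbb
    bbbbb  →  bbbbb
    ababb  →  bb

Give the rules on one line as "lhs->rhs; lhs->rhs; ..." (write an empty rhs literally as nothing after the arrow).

aa->; ab->a

  | babaa => baaa => ba
  | babbbb => babbb => babb => bab => ba
  | bab => ba
  | bbbab => bbba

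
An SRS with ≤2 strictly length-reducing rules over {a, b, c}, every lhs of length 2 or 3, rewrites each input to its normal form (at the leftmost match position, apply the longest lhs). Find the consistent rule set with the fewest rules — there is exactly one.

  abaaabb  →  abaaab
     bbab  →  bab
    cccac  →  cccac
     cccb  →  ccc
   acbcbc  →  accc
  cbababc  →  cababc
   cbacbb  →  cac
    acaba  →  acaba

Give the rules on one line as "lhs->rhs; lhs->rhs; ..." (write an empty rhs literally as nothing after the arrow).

bb->b; cb->c

  | abaaabb => abaaab
  | bbab => bab
  | cccac
  | cccb => ccc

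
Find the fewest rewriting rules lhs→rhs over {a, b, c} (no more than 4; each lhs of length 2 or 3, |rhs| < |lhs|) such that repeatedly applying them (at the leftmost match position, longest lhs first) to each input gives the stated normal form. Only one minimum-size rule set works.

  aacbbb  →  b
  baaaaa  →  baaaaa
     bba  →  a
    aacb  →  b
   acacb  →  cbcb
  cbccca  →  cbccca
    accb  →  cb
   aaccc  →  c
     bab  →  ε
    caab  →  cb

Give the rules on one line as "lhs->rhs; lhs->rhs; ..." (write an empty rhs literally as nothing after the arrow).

ab->b; ac->; aca->cb; bb->

  | aacbbb => abbb => bbb => b
  | baaaaa
  | bba => a
  | aacb => ab => b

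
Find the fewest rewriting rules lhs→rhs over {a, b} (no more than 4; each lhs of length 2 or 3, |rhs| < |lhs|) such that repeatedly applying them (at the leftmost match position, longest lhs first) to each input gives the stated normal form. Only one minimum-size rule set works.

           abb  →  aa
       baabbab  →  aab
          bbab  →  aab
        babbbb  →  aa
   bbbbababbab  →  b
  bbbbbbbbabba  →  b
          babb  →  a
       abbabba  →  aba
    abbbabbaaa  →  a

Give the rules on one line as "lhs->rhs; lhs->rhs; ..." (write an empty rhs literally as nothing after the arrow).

  | abb => aa
  | baabbab => baaaab => bbab => aab
  | bbab => aab
  | babbbb => bbbb => abb => aa

aaa->b; bab->b; bb->a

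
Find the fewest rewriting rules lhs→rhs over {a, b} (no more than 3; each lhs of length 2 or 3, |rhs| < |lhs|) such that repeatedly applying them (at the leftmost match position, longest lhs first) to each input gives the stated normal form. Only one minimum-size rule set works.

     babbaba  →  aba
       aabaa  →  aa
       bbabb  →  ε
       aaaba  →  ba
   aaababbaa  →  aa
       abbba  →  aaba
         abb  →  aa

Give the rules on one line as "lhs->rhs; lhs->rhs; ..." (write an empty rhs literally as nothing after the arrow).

aaa->; baa->; bb->a

  | babbaba => baaaba => aba
  | aabaa => aa
  | bbabb => aabb => aaa => ε
  | aaaba => ba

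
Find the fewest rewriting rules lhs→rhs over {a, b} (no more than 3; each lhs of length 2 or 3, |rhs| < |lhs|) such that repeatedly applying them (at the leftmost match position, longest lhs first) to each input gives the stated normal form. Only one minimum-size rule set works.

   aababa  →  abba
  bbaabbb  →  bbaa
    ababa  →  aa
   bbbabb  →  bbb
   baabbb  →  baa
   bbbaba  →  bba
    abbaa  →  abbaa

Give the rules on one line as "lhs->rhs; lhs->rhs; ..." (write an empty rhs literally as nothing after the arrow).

aaa->ab; aab->aa; bab->

  | aababa => aaaba => abba
  | bbaabbb => bbaabb => bbaab => bbaa
  | ababa => aa
  | bbbabb => bbb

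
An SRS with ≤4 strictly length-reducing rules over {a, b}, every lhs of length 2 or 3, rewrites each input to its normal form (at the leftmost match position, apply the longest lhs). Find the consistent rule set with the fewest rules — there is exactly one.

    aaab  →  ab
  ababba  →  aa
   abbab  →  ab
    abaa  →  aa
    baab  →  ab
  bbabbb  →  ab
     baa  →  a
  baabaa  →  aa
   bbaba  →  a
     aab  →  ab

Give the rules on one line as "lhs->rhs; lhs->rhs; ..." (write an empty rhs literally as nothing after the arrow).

aab->ab; ba->; bb->

  | aaab => aab => ab
  | ababba => abba => aa
  | abbab => aab => ab
  | abaa => aa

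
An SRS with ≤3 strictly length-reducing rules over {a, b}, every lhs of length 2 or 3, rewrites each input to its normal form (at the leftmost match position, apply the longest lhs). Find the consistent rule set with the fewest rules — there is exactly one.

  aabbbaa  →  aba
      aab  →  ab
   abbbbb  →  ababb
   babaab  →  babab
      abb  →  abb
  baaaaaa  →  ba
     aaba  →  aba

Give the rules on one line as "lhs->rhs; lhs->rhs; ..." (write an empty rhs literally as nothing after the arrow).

  | aabbbaa => abbbaa => abaaa => abaa => aba
  | aab => ab
  | abbbbb => ababb
  | babaab => babab

aa->a; bbb->ba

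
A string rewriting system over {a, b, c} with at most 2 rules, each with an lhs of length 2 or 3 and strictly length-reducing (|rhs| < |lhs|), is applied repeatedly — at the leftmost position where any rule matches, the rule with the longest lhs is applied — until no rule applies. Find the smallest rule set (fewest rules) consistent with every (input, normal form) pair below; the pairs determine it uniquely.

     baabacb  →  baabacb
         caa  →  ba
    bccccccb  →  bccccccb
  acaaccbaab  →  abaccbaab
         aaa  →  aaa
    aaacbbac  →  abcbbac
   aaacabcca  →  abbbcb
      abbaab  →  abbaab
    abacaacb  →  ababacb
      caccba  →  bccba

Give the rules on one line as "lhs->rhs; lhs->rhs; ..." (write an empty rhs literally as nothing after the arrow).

aac->bc; ca->b

  | baabacb
  | caa => ba
  | bccccccb
  | acaaccbaab => abaccbaab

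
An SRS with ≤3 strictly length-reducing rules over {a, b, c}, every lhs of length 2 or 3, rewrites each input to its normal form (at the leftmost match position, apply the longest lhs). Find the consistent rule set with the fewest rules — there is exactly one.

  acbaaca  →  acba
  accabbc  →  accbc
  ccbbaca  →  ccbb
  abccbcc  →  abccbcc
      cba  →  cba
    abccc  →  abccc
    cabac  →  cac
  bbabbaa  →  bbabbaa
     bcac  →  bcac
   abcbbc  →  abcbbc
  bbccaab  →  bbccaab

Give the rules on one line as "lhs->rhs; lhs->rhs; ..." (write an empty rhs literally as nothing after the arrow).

  | acbaaca => acba
  | accabbc => accbc
  | ccbbaca => ccbb
  | abccbcc

aca->; cab->c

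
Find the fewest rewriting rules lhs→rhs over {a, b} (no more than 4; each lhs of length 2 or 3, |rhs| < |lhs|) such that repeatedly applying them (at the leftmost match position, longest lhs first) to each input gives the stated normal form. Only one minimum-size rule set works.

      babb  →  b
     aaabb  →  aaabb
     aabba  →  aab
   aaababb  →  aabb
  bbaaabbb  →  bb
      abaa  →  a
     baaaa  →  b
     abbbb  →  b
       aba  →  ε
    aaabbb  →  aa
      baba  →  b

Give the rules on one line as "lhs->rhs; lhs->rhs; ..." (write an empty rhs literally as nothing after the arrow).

aba->; ba->b; bba->b; bbb->ba

  | babb => bbb => ba => b
  | aaabb
  | aabba => aab
  | aaababb => aabb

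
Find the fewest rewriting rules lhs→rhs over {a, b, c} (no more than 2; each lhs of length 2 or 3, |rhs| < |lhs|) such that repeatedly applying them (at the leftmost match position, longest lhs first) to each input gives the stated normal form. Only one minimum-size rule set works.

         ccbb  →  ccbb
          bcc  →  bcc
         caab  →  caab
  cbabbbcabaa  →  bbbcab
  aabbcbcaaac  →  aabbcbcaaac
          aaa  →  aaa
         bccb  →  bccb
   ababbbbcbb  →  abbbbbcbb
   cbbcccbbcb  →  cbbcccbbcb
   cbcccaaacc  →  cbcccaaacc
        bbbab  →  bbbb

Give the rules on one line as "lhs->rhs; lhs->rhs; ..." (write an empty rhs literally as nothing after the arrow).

ba->b; cba->

  | ccbb
  | bcc
  | caab
  | cbabbbcabaa => bbbcabaa => bbbcaba => bbbcab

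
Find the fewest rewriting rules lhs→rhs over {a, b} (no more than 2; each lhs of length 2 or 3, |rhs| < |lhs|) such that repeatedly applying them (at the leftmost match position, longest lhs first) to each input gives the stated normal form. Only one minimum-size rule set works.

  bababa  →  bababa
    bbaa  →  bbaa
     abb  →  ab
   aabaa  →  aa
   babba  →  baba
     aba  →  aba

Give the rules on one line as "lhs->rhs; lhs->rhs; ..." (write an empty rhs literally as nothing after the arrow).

aab->; abb->ab

  | bababa
  | bbaa
  | abb => ab
  | aabaa => aa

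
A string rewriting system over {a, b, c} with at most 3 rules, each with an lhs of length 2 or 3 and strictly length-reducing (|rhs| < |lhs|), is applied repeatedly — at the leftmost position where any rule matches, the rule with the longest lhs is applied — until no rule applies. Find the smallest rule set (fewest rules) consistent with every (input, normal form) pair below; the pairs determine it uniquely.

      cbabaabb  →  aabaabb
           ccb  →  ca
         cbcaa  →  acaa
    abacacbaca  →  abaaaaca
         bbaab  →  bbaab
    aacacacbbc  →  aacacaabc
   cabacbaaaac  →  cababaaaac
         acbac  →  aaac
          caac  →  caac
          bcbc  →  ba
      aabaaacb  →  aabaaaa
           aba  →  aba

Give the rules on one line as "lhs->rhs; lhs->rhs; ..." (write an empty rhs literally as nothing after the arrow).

  | cbabaabb => aabaabb
  | ccb => ca
  | cbcaa => acaa
  | abacacbaca => abaacbaca => abaaaaca

bac->ba; cb->a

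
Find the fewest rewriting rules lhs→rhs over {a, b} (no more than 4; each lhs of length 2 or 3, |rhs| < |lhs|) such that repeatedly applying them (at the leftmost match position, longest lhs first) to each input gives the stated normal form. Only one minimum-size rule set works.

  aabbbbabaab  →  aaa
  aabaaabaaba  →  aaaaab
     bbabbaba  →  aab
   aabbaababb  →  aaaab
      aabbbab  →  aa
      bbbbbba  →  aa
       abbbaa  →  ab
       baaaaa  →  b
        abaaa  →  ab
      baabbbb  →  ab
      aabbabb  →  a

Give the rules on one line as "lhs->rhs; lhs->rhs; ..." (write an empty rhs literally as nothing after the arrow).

  | aabbbbabaab => abbbbabaab => bbbbabaab => abbabaab => bbabaab => aabaab => aabab => aaa
  | aabaaabaaba => aabaabaaba => aababaaba => aaaaaba => aaaaab
  | bbabbaba => aabbaba => abbaba => bbaba => aaba => aab
  | aabbaababb => abbaababb => bbaababb => aaababb => aaaab

abb->bb; ba->b; bab->a; bb->a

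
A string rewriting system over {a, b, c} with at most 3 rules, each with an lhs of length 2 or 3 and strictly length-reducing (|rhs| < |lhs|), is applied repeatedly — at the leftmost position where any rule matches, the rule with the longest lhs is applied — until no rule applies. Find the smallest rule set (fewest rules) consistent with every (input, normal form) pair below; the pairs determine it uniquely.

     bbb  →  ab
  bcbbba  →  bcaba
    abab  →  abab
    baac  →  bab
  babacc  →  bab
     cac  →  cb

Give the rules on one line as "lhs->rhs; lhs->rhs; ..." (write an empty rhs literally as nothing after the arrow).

  | bbb => ab
  | bcbbba => bcaba
  | abab
  | baac => bab

ac->b; bb->a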